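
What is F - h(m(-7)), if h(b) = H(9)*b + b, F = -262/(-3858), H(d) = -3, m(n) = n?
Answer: -26875/1929 ≈ -13.932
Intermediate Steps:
F = 131/1929 (F = -262*(-1/3858) = 131/1929 ≈ 0.067911)
h(b) = -2*b (h(b) = -3*b + b = -2*b)
F - h(m(-7)) = 131/1929 - (-2)*(-7) = 131/1929 - 1*14 = 131/1929 - 14 = -26875/1929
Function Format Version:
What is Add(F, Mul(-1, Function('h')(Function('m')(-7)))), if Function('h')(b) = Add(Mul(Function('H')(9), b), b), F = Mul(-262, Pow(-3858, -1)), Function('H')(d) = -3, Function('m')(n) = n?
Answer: Rational(-26875, 1929) ≈ -13.932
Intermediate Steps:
F = Rational(131, 1929) (F = Mul(-262, Rational(-1, 3858)) = Rational(131, 1929) ≈ 0.067911)
Function('h')(b) = Mul(-2, b) (Function('h')(b) = Add(Mul(-3, b), b) = Mul(-2, b))
Add(F, Mul(-1, Function('h')(Function('m')(-7)))) = Add(Rational(131, 1929), Mul(-1, Mul(-2, -7))) = Add(Rational(131, 1929), Mul(-1, 14)) = Add(Rational(131, 1929), -14) = Rational(-26875, 1929)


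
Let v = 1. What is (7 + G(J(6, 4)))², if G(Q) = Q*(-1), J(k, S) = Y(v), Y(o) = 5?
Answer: 4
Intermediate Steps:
J(k, S) = 5
G(Q) = -Q
(7 + G(J(6, 4)))² = (7 - 1*5)² = (7 - 5)² = 2² = 4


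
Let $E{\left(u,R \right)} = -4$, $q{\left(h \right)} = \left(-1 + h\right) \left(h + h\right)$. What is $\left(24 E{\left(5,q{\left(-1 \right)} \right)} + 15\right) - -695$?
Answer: $614$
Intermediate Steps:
$q{\left(h \right)} = 2 h \left(-1 + h\right)$ ($q{\left(h \right)} = \left(-1 + h\right) 2 h = 2 h \left(-1 + h\right)$)
$\left(24 E{\left(5,q{\left(-1 \right)} \right)} + 15\right) - -695 = \left(24 \left(-4\right) + 15\right) - -695 = \left(-96 + 15\right) + 695 = -81 + 695 = 614$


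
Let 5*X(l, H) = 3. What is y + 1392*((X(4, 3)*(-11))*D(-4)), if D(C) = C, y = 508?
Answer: 186284/5 ≈ 37257.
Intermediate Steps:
X(l, H) = ⅗ (X(l, H) = (⅕)*3 = ⅗)
y + 1392*((X(4, 3)*(-11))*D(-4)) = 508 + 1392*(((⅗)*(-11))*(-4)) = 508 + 1392*(-33/5*(-4)) = 508 + 1392*(132/5) = 508 + 183744/5 = 186284/5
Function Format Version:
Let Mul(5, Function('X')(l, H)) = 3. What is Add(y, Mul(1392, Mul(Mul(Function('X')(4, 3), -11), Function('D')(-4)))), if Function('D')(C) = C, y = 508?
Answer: Rational(186284, 5) ≈ 37257.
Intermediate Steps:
Function('X')(l, H) = Rational(3, 5) (Function('X')(l, H) = Mul(Rational(1, 5), 3) = Rational(3, 5))
Add(y, Mul(1392, Mul(Mul(Function('X')(4, 3), -11), Function('D')(-4)))) = Add(508, Mul(1392, Mul(Mul(Rational(3, 5), -11), -4))) = Add(508, Mul(1392, Mul(Rational(-33, 5), -4))) = Add(508, Mul(1392, Rational(132, 5))) = Add(508, Rational(183744, 5)) = Rational(186284, 5)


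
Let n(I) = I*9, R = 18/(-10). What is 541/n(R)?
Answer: -2705/81 ≈ -33.395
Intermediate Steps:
R = -9/5 (R = 18*(-⅒) = -9/5 ≈ -1.8000)
n(I) = 9*I
541/n(R) = 541/((9*(-9/5))) = 541/(-81/5) = 541*(-5/81) = -2705/81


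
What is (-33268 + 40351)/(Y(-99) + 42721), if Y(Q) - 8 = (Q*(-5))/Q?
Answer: 7083/42724 ≈ 0.16579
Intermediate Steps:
Y(Q) = 3 (Y(Q) = 8 + (Q*(-5))/Q = 8 + (-5*Q)/Q = 8 - 5 = 3)
(-33268 + 40351)/(Y(-99) + 42721) = (-33268 + 40351)/(3 + 42721) = 7083/42724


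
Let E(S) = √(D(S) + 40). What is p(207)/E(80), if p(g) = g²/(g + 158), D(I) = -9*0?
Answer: 42849*√10/7300 ≈ 18.562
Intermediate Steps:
D(I) = 0
E(S) = 2*√10 (E(S) = √(0 + 40) = √40 = 2*√10)
p(g) = g²/(158 + g)
p(207)/E(80) = (207²/(158 + 207))/((2*√10)) = (42849/365)*(√10/20) = (42849*(1/365))*(√10/20) = 42849*(√10/20)/365 = 42849*√10/7300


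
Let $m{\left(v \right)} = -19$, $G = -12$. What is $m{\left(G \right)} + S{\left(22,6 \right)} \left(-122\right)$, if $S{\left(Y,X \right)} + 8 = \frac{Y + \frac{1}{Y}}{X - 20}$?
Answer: $\frac{176963}{154} \approx 1149.1$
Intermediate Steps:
$S{\left(Y,X \right)} = -8 + \frac{Y + \frac{1}{Y}}{-20 + X}$ ($S{\left(Y,X \right)} = -8 + \frac{Y + \frac{1}{Y}}{X - 20} = -8 + \frac{Y + \frac{1}{Y}}{-20 + X}$)
$m{\left(G \right)} + S{\left(22,6 \right)} \left(-122\right) = -19 + \frac{1 + 22^{2} + 160 \cdot 22 - 48 \cdot 22}{22 \left(-20 + 6\right)} \left(-122\right) = -19 + \frac{1 + 484 + 3520 - 1056}{22 \left(-14\right)} \left(-122\right) = -19 + \frac{1}{22} \left(- \frac{1}{14}\right) 2949 \left(-122\right) = -19 - - \frac{179889}{154} = -19 + \frac{179889}{154} = \frac{176963}{154}$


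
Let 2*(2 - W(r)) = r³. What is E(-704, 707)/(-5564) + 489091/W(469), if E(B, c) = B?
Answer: 16795808918/143497931655 ≈ 0.11705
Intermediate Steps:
W(r) = 2 - r³/2
E(-704, 707)/(-5564) + 489091/W(469) = -704/(-5564) + 489091/(2 - ½*469³) = -704*(-1/5564) + 489091/(2 - ½*103161709) = 176/1391 + 489091/(2 - 103161709/2) = 176/1391 + 489091/(-103161705/2) = 176/1391 + 489091*(-2/103161705) = 176/1391 - 978182/103161705 = 16795808918/143497931655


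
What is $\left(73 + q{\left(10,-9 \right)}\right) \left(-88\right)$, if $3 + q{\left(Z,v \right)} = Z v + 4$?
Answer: $1408$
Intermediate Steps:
$q{\left(Z,v \right)} = 1 + Z v$ ($q{\left(Z,v \right)} = -3 + \left(Z v + 4\right) = -3 + \left(4 + Z v\right) = 1 + Z v$)
$\left(73 + q{\left(10,-9 \right)}\right) \left(-88\right) = \left(73 + \left(1 + 10 \left(-9\right)\right)\right) \left(-88\right) = \left(73 + \left(1 - 90\right)\right) \left(-88\right) = \left(73 - 89\right) \left(-88\right) = \left(-16\right) \left(-88\right) = 1408$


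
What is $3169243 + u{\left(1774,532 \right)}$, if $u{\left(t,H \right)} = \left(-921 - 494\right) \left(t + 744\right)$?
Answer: $-393727$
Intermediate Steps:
$u{\left(t,H \right)} = -1052760 - 1415 t$ ($u{\left(t,H \right)} = - 1415 \left(744 + t\right) = -1052760 - 1415 t$)
$3169243 + u{\left(1774,532 \right)} = 3169243 - 3562970 = -393727$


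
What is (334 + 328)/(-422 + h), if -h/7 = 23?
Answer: -662/583 ≈ -1.1355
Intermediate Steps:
h = -161 (h = -7*23 = -161)
(334 + 328)/(-422 + h) = (334 + 328)/(-422 - 161) = 662/(-583) = 662*(-1/583) = -662/583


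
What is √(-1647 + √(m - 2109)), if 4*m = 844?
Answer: √(-1647 + I*√1898) ≈ 0.5367 + 40.587*I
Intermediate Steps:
m = 211 (m = (¼)*844 = 211)
√(-1647 + √(m - 2109)) = √(-1647 + √(211 - 2109)) = √(-1647 + √(-1898)) = √(-1647 + I*√1898)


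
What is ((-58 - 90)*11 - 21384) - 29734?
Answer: -52746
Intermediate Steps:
((-58 - 90)*11 - 21384) - 29734 = (-148*11 - 21384) - 29734 = (-1628 - 21384) - 29734 = -23012 - 29734 = -52746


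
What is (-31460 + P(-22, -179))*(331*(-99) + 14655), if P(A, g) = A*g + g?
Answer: 501775914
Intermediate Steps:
P(A, g) = g + A*g
(-31460 + P(-22, -179))*(331*(-99) + 14655) = (-31460 - 179*(1 - 22))*(331*(-99) + 14655) = (-31460 - 179*(-21))*(-32769 + 14655) = (-31460 + 3759)*(-18114) = -27701*(-18114) = 501775914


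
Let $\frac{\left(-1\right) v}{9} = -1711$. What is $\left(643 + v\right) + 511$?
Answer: $16553$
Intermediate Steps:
$v = 15399$ ($v = \left(-9\right) \left(-1711\right) = 15399$)
$\left(643 + v\right) + 511 = \left(643 + 15399\right) + 511 = 16042 + 511 = 16553$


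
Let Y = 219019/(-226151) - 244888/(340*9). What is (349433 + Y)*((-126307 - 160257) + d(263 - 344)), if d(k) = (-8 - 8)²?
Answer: -113100685545206568/1130755 ≈ -1.0002e+11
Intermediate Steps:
d(k) = 256 (d(k) = (-16)² = 256)
Y = -824292121/10176795 (Y = 219019*(-1/226151) - 244888/3060 = -219019/226151 - 244888*1/3060 = -219019/226151 - 61222/765 = -824292121/10176795 ≈ -80.997)
(349433 + Y)*((-126307 - 160257) + d(263 - 344)) = (349433 - 824292121/10176795)*((-126307 - 160257) + 256) = 3555283715114*(-286564 + 256)/10176795 = (3555283715114/10176795)*(-286308) = -113100685545206568/1130755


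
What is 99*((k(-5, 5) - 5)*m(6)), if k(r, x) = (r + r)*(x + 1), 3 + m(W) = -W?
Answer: 57915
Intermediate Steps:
m(W) = -3 - W
k(r, x) = 2*r*(1 + x) (k(r, x) = (2*r)*(1 + x) = 2*r*(1 + x))
99*((k(-5, 5) - 5)*m(6)) = 99*((2*(-5)*(1 + 5) - 5)*(-3 - 1*6)) = 99*((2*(-5)*6 - 5)*(-3 - 6)) = 99*((-60 - 5)*(-9)) = 99*(-65*(-9)) = 99*585 = 57915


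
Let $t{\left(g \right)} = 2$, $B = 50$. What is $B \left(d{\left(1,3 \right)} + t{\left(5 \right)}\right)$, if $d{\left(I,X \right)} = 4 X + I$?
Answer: $750$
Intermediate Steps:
$d{\left(I,X \right)} = I + 4 X$
$B \left(d{\left(1,3 \right)} + t{\left(5 \right)}\right) = 50 \left(\left(1 + 4 \cdot 3\right) + 2\right) = 50 \left(\left(1 + 12\right) + 2\right) = 50 \left(13 + 2\right) = 50 \cdot 15 = 750$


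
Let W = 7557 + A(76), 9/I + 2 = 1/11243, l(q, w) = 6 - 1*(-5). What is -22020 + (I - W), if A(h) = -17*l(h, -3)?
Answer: -220311779/7495 ≈ -29395.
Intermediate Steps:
l(q, w) = 11 (l(q, w) = 6 + 5 = 11)
A(h) = -187 (A(h) = -17*11 = -187)
I = -33729/7495 (I = 9/(-2 + 1/11243) = 9/(-22485/11243) = 9*(-11243/22485) = -33729/7495 ≈ -4.5002)
W = 7370 (W = 7557 - 187 = 7370)
-22020 + (I - W) = -22020 + (-33729/7495 - 1*7370) = -22020 + (-33729/7495 - 7370) = -22020 - 55271879/7495 = -220311779/7495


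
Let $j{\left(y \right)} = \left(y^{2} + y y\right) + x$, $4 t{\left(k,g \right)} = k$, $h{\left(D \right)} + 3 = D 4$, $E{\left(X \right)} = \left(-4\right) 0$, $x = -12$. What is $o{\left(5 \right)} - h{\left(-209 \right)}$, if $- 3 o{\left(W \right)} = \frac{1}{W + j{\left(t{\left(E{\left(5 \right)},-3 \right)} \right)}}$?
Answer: $\frac{17620}{21} \approx 839.05$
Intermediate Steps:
$E{\left(X \right)} = 0$
$h{\left(D \right)} = -3 + 4 D$ ($h{\left(D \right)} = -3 + D 4 = -3 + 4 D$)
$t{\left(k,g \right)} = \frac{k}{4}$
$j{\left(y \right)} = -12 + 2 y^{2}$ ($j{\left(y \right)} = \left(y^{2} + y y\right) - 12 = \left(y^{2} + y^{2}\right) - 12 = 2 y^{2} - 12 = -12 + 2 y^{2}$)
$o{\left(W \right)} = - \frac{1}{3 \left(-12 + W\right)}$ ($o{\left(W \right)} = - \frac{1}{3 \left(W - \left(12 - 2 \left(\frac{1}{4} \cdot 0\right)^{2}\right)\right)} = - \frac{1}{3 \left(W - \left(12 - 2 \cdot 0^{2}\right)\right)} = - \frac{1}{3 \left(W + \left(-12 + 2 \cdot 0\right)\right)} = - \frac{1}{3 \left(W + \left(-12 + 0\right)\right)} = - \frac{1}{3 \left(W - 12\right)} = - \frac{1}{3 \left(-12 + W\right)}$)
$o{\left(5 \right)} - h{\left(-209 \right)} = - \frac{1}{-36 + 3 \cdot 5} - \left(-3 + 4 \left(-209\right)\right) = - \frac{1}{-36 + 15} - \left(-3 - 836\right) = - \frac{1}{-21} - -839 = \left(-1\right) \left(- \frac{1}{21}\right) + 839 = \frac{1}{21} + 839 = \frac{17620}{21}$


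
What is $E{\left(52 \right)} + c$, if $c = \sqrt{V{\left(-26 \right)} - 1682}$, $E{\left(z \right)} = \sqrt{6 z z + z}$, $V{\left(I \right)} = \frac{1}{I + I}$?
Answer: $2 \sqrt{4069} + \frac{7 i \sqrt{23205}}{26} \approx 127.58 + 41.012 i$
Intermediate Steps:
$V{\left(I \right)} = \frac{1}{2 I}$
$E{\left(z \right)} = \sqrt{z + 6 z^{2}}$ ($E{\left(z \right)} = \sqrt{6 z^{2} + z} = \sqrt{z + 6 z^{2}}$)
$c = \frac{7 i \sqrt{23205}}{26}$ ($c = \sqrt{\frac{1}{2 \left(-26\right)} - 1682} = \sqrt{\frac{1}{2} \left(- \frac{1}{26}\right) - 1682} = \sqrt{- \frac{1}{52} - 1682} = \sqrt{- \frac{87465}{52}} = \frac{7 i \sqrt{23205}}{26} \approx 41.012 i$)
$E{\left(52 \right)} + c = \sqrt{52 \left(1 + 6 \cdot 52\right)} + \frac{7 i \sqrt{23205}}{26} = \sqrt{52 \left(1 + 312\right)} + \frac{7 i \sqrt{23205}}{26} = \sqrt{52 \cdot 313} + \frac{7 i \sqrt{23205}}{26} = \sqrt{16276} + \frac{7 i \sqrt{23205}}{26} = 2 \sqrt{4069} + \frac{7 i \sqrt{23205}}{26}$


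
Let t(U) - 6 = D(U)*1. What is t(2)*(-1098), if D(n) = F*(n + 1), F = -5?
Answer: 9882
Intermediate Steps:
D(n) = -5 - 5*n (D(n) = -5*(n + 1) = -5*(1 + n) = -5 - 5*n)
t(U) = 1 - 5*U (t(U) = 6 + (-5 - 5*U)*1 = 6 + (-5 - 5*U) = 1 - 5*U)
t(2)*(-1098) = (1 - 5*2)*(-1098) = (1 - 10)*(-1098) = -9*(-1098) = 9882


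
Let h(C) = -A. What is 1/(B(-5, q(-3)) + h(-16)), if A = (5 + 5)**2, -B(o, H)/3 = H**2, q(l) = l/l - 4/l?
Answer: -3/349 ≈ -0.0085960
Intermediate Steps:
q(l) = 1 - 4/l
B(o, H) = -3*H**2
A = 100 (A = 10**2 = 100)
h(C) = -100 (h(C) = -1*100 = -100)
1/(B(-5, q(-3)) + h(-16)) = 1/(-3*(-4 - 3)**2/9 - 100) = 1/(-3*(-1/3*(-7))**2 - 100) = 1/(-3*(7/3)**2 - 100) = 1/(-3*49/9 - 100) = 1/(-49/3 - 100) = 1/(-349/3) = -3/349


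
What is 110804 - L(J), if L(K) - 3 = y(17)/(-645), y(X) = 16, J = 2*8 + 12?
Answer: 71466661/645 ≈ 1.1080e+5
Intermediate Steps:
J = 28 (J = 16 + 12 = 28)
L(K) = 1919/645 (L(K) = 3 + 16/(-645) = 3 + 16*(-1/645) = 3 - 16/645 = 1919/645)
110804 - L(J) = 110804 - 1*1919/645 = 110804 - 1919/645 = 71466661/645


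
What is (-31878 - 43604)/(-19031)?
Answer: 75482/19031 ≈ 3.9663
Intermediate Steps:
(-31878 - 43604)/(-19031) = -75482*(-1/19031) = 75482/19031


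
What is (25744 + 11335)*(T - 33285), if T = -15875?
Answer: -1822803640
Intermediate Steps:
(25744 + 11335)*(T - 33285) = (25744 + 11335)*(-15875 - 33285) = 37079*(-49160) = -1822803640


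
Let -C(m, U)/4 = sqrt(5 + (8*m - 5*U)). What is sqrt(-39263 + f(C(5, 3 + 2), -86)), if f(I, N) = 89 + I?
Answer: sqrt(-39174 - 8*sqrt(5)) ≈ 197.97*I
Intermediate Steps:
C(m, U) = -4*sqrt(5 - 5*U + 8*m) (C(m, U) = -4*sqrt(5 + (8*m - 5*U)) = -4*sqrt(5 + (-5*U + 8*m)) = -4*sqrt(5 - 5*U + 8*m))
sqrt(-39263 + f(C(5, 3 + 2), -86)) = sqrt(-39263 + (89 - 4*sqrt(5 - 5*(3 + 2) + 8*5))) = sqrt(-39263 + (89 - 4*sqrt(5 - 5*5 + 40))) = sqrt(-39263 + (89 - 4*sqrt(5 - 25 + 40))) = sqrt(-39263 + (89 - 8*sqrt(5))) = sqrt(-39174 - 8*sqrt(5))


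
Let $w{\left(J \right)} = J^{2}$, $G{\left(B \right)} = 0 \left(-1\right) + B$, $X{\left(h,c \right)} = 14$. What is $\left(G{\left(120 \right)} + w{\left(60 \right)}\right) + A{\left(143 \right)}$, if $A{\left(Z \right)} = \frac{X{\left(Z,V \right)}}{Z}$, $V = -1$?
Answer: $\frac{531974}{143} \approx 3720.1$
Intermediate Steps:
$A{\left(Z \right)} = \frac{14}{Z}$
$G{\left(B \right)} = B$ ($G{\left(B \right)} = 0 + B = B$)
$\left(G{\left(120 \right)} + w{\left(60 \right)}\right) + A{\left(143 \right)} = \left(120 + 60^{2}\right) + \frac{14}{143} = \left(120 + 3600\right) + 14 \cdot \frac{1}{143} = 3720 + \frac{14}{143} = \frac{531974}{143}$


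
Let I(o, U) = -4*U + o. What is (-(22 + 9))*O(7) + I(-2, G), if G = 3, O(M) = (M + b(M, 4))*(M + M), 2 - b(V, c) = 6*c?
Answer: 6496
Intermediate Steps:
b(V, c) = 2 - 6*c
O(M) = 2*M*(-22 + M) (O(M) = (M + (2 - 6*4))*(M + M) = (M + (2 - 24))*(2*M) = (M - 22)*(2*M) = (-22 + M)*(2*M) = 2*M*(-22 + M))
I(o, U) = o - 4*U
(-(22 + 9))*O(7) + I(-2, G) = (-(22 + 9))*(2*7*(-22 + 7)) + (-2 - 4*3) = (-1*31)*(2*7*(-15)) + (-2 - 12) = -31*(-210) - 14 = 6510 - 14 = 6496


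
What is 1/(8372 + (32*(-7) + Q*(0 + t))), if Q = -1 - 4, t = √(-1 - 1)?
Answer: 4074/33194977 + 5*I*√2/66389954 ≈ 0.00012273 + 1.0651e-7*I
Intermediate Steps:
t = I*√2 (t = √(-2) = I*√2 ≈ 1.4142*I)
Q = -5
1/(8372 + (32*(-7) + Q*(0 + t))) = 1/(8372 + (32*(-7) - 5*(0 + I*√2))) = 1/(8372 + (-224 - 5*I*√2)) = 1/(8148 - 5*I*√2)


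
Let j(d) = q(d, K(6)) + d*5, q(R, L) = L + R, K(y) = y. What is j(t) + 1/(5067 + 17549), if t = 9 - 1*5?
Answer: 678481/22616 ≈ 30.000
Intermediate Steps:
t = 4 (t = 9 - 5 = 4)
j(d) = 6 + 6*d (j(d) = (6 + d) + d*5 = (6 + d) + 5*d = 6 + 6*d)
j(t) + 1/(5067 + 17549) = (6 + 6*4) + 1/(5067 + 17549) = (6 + 24) + 1/22616 = 30 + 1/22616 = 678481/22616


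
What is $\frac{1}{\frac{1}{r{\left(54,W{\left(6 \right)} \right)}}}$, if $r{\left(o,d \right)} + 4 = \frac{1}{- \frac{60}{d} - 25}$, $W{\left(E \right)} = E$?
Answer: $- \frac{141}{35} \approx -4.0286$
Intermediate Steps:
$r{\left(o,d \right)} = -4 + \frac{1}{-25 - \frac{60}{d}}$ ($r{\left(o,d \right)} = -4 + \frac{1}{- \frac{60}{d} - 25} = -4 + \frac{1}{-25 - \frac{60}{d}}$)
$\frac{1}{\frac{1}{r{\left(54,W{\left(6 \right)} \right)}}} = \frac{1}{\frac{1}{\frac{1}{5} \frac{1}{12 + 5 \cdot 6} \left(-240 - 606\right)}} = \frac{1}{\frac{1}{\frac{1}{5} \frac{1}{12 + 30} \left(-240 - 606\right)}} = \frac{1}{\frac{1}{\frac{1}{5} \cdot \frac{1}{42} \left(-846\right)}} = \frac{1}{\frac{1}{- \frac{141}{35}}} = \frac{1}{- \frac{35}{141}} = - \frac{141}{35}$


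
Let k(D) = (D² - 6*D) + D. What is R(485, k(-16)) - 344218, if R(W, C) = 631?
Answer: -343587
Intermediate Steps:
k(D) = D² - 5*D
R(485, k(-16)) - 344218 = 631 - 344218 = -343587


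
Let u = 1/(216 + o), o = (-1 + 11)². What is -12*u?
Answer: -3/79 ≈ -0.037975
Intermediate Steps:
o = 100 (o = 10² = 100)
u = 1/316 (u = 1/(216 + 100) = 1/316 ≈ 0.0031646)
-12*u = -12*1/316 = -3/79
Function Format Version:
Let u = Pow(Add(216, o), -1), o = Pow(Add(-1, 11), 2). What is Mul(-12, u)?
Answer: Rational(-3, 79) ≈ -0.037975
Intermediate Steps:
o = 100 (o = Pow(10, 2) = 100)
u = Rational(1, 316) (u = Pow(Add(216, 100), -1) = Pow(316, -1) = Rational(1, 316) ≈ 0.0031646)
Mul(-12, u) = Mul(-12, Rational(1, 316)) = Rational(-3, 79)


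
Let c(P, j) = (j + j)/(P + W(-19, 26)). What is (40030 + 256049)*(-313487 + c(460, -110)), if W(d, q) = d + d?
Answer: -19584402155493/211 ≈ -9.2817e+10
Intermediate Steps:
W(d, q) = 2*d
c(P, j) = 2*j/(-38 + P) (c(P, j) = (j + j)/(P + 2*(-19)) = (2*j)/(P - 38) = (2*j)/(-38 + P) = 2*j/(-38 + P))
(40030 + 256049)*(-313487 + c(460, -110)) = (40030 + 256049)*(-313487 + 2*(-110)/(-38 + 460)) = 296079*(-313487 + 2*(-110)/422) = 296079*(-313487 + 2*(-110)*(1/422)) = 296079*(-313487 - 110/211) = 296079*(-66145867/211) = -19584402155493/211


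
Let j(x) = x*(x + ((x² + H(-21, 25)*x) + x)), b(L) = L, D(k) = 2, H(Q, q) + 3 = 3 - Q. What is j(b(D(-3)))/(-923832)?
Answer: -25/230958 ≈ -0.00010824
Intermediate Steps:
H(Q, q) = -Q (H(Q, q) = -3 + (3 - Q) = -Q)
j(x) = x*(x² + 23*x) (j(x) = x*(x + ((x² + (-1*(-21))*x) + x)) = x*(x + ((x² + 21*x) + x)) = x*(x + (x² + 22*x)) = x*(x² + 23*x))
j(b(D(-3)))/(-923832) = (2²*(23 + 2))/(-923832) = (4*25)*(-1/923832) = 100*(-1/923832) = -25/230958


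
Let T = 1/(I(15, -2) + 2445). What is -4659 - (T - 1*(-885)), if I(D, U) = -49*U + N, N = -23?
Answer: -13970881/2520 ≈ -5544.0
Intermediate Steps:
I(D, U) = -23 - 49*U (I(D, U) = -49*U - 23 = -23 - 49*U)
T = 1/2520 (T = 1/((-23 - 49*(-2)) + 2445) = 1/((-23 + 98) + 2445) = 1/(75 + 2445) = 1/2520 ≈ 0.00039683)
-4659 - (T - 1*(-885)) = -4659 - (1/2520 - 1*(-885)) = -4659 - (1/2520 + 885) = -4659 - 1*2230201/2520 = -4659 - 2230201/2520 = -13970881/2520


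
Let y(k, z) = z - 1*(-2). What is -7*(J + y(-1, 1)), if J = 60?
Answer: -441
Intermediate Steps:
y(k, z) = 2 + z (y(k, z) = z + 2 = 2 + z)
-7*(J + y(-1, 1)) = -7*(60 + (2 + 1)) = -7*(60 + 3) = -7*63 = -441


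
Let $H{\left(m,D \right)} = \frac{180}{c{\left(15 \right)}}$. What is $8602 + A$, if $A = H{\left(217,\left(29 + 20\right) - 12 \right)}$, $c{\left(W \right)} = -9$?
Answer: $8582$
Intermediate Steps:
$H{\left(m,D \right)} = -20$ ($H{\left(m,D \right)} = \frac{180}{-9} = 180 \left(- \frac{1}{9}\right) = -20$)
$A = -20$
$8602 + A = 8602 - 20 = 8582$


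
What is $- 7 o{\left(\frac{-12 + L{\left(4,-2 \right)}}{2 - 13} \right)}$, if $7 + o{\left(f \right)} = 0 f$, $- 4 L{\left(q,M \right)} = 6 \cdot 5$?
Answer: $49$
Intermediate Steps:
$L{\left(q,M \right)} = - \frac{15}{2}$ ($L{\left(q,M \right)} = - \frac{6 \cdot 5}{4} = \left(- \frac{1}{4}\right) 30 = - \frac{15}{2}$)
$o{\left(f \right)} = -7$ ($o{\left(f \right)} = -7 + 0 f = -7 + 0 = -7$)
$- 7 o{\left(\frac{-12 + L{\left(4,-2 \right)}}{2 - 13} \right)} = \left(-7\right) \left(-7\right) = 49$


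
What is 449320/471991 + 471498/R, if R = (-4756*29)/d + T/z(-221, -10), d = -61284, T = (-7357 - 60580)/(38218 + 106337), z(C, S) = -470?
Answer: 77216903263767169199980/368736567234713119 ≈ 2.0941e+5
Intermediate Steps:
T = -67937/144555 ≈ -0.46997
R = 781236437209/346973920950 (R = -4756*29/(-61284) - 67937/144555/(-470) = -137924*(-1/61284) - 67937/144555*(-1/470) = 34481/15321 + 67937/67940850 = 781236437209/346973920950 ≈ 2.2516)
449320/471991 + 471498/R = 449320/471991 + 471498/(781236437209/346973920950) = 449320*(1/471991) + 471498*(346973920950/781236437209) = 449320/471991 + 163597509780083100/781236437209 = 77216903263767169199980/368736567234713119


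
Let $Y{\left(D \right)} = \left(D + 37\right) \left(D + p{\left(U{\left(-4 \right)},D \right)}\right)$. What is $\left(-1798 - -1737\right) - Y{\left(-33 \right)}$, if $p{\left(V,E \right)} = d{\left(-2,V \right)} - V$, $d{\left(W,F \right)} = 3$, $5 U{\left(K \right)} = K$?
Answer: $\frac{279}{5} \approx 55.8$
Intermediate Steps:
$U{\left(K \right)} = \frac{K}{5}$
$p{\left(V,E \right)} = 3 - V$
$Y{\left(D \right)} = \left(37 + D\right) \left(\frac{19}{5} + D\right)$ ($Y{\left(D \right)} = \left(D + 37\right) \left(D + \left(3 - \frac{1}{5} \left(-4\right)\right)\right) = \left(37 + D\right) \left(D + \left(3 - - \frac{4}{5}\right)\right) = \left(37 + D\right) \left(D + \left(3 + \frac{4}{5}\right)\right) = \left(37 + D\right) \left(D + \frac{19}{5}\right) = \left(37 + D\right) \left(\frac{19}{5} + D\right)$)
$\left(-1798 - -1737\right) - Y{\left(-33 \right)} = \left(-1798 - -1737\right) - \left(\frac{703}{5} + \left(-33\right)^{2} + \frac{204}{5} \left(-33\right)\right) = \left(-1798 + 1737\right) - \left(\frac{703}{5} + 1089 - \frac{6732}{5}\right) = -61 - - \frac{584}{5} = -61 + \frac{584}{5} = \frac{279}{5}$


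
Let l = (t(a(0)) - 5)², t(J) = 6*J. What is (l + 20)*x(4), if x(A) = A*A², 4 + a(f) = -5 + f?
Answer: 224064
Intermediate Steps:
a(f) = -9 + f (a(f) = -4 + (-5 + f) = -9 + f)
x(A) = A³
l = 3481 (l = (6*(-9 + 0) - 5)² = (6*(-9) - 5)² = (-54 - 5)² = (-59)² = 3481)
(l + 20)*x(4) = (3481 + 20)*4³ = 3501*64 = 224064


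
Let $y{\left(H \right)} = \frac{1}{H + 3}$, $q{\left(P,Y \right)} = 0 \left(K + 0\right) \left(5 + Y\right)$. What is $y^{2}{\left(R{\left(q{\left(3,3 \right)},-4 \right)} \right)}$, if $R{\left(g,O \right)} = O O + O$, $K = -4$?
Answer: $\frac{1}{225} \approx 0.0044444$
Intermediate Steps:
$q{\left(P,Y \right)} = 0$ ($q{\left(P,Y \right)} = 0 \left(-4 + 0\right) \left(5 + Y\right) = 0 \left(-4\right) \left(5 + Y\right) = 0 \left(5 + Y\right) = 0$)
$R{\left(g,O \right)} = O + O^{2}$ ($R{\left(g,O \right)} = O^{2} + O = O + O^{2}$)
$y{\left(H \right)} = \frac{1}{3 + H}$
$y^{2}{\left(R{\left(q{\left(3,3 \right)},-4 \right)} \right)} = \left(\frac{1}{3 - 4 \left(1 - 4\right)}\right)^{2} = \left(\frac{1}{3 - -12}\right)^{2} = \left(\frac{1}{3 + 12}\right)^{2} = \left(\frac{1}{15}\right)^{2} = \frac{1}{225}$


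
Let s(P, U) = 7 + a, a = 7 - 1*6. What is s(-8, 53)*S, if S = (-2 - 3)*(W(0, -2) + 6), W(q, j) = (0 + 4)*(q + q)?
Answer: -240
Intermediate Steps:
W(q, j) = 8*q (W(q, j) = 4*(2*q) = 8*q)
a = 1 (a = 7 - 6 = 1)
s(P, U) = 8 (s(P, U) = 7 + 1 = 8)
S = -30 (S = (-2 - 3)*(8*0 + 6) = -5*(0 + 6) = -5*6 = -30)
s(-8, 53)*S = 8*(-30) = -240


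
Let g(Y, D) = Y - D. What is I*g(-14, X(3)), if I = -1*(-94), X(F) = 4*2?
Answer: -2068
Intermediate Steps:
X(F) = 8
I = 94
I*g(-14, X(3)) = 94*(-14 - 1*8) = 94*(-14 - 8) = 94*(-22) = -2068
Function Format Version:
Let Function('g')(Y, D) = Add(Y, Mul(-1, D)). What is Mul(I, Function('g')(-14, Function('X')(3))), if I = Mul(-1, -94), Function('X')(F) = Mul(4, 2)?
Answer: -2068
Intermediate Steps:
Function('X')(F) = 8
I = 94
Mul(I, Function('g')(-14, Function('X')(3))) = Mul(94, Add(-14, Mul(-1, 8))) = Mul(94, Add(-14, -8)) = Mul(94, -22) = -2068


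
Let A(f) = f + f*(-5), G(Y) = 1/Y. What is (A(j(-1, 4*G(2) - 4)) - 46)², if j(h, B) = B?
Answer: 1444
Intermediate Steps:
A(f) = -4*f (A(f) = f - 5*f = -4*f)
(A(j(-1, 4*G(2) - 4)) - 46)² = (-4*(4/2 - 4) - 46)² = (-4*(4*(½) - 4) - 46)² = (-4*(2 - 4) - 46)² = (-4*(-2) - 46)² = (8 - 46)² = (-38)² = 1444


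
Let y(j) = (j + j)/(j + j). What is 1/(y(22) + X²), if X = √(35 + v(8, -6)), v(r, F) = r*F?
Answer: -1/12 ≈ -0.083333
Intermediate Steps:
v(r, F) = F*r
X = I*√13 (X = √(35 - 6*8) = √(35 - 48) = √(-13) = I*√13 ≈ 3.6056*I)
y(j) = 1 (y(j) = (2*j)/((2*j)) = (2*j)*(1/(2*j)) = 1)
1/(y(22) + X²) = 1/(1 + (I*√13)²) = 1/(1 - 13) = 1/(-12) = -1/12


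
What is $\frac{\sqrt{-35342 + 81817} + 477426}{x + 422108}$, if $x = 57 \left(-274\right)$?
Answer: $\frac{238713}{203245} + \frac{13 \sqrt{11}}{81298} \approx 1.175$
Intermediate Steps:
$x = -15618$
$\frac{\sqrt{-35342 + 81817} + 477426}{x + 422108} = \frac{\sqrt{-35342 + 81817} + 477426}{-15618 + 422108} = \frac{\sqrt{46475} + 477426}{406490} = \left(65 \sqrt{11} + 477426\right) \frac{1}{406490} = \left(477426 + 65 \sqrt{11}\right) \frac{1}{406490} = \frac{238713}{203245} + \frac{13 \sqrt{11}}{81298}$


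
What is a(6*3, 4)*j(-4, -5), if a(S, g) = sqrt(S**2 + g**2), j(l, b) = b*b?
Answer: 50*sqrt(85) ≈ 460.98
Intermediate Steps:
j(l, b) = b**2
a(6*3, 4)*j(-4, -5) = sqrt((6*3)**2 + 4**2)*(-5)**2 = sqrt(18**2 + 16)*25 = sqrt(324 + 16)*25 = sqrt(340)*25 = (2*sqrt(85))*25 = 50*sqrt(85)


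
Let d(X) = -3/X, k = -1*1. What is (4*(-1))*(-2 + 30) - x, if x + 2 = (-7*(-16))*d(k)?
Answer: -446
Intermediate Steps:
k = -1
x = 334 (x = -2 + (-7*(-16))*(-3/(-1)) = -2 + 112*(-3*(-1)) = -2 + 112*3 = -2 + 336 = 334)
(4*(-1))*(-2 + 30) - x = (4*(-1))*(-2 + 30) - 1*334 = -4*28 - 334 = -112 - 334 = -446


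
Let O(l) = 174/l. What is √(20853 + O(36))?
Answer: √750882/6 ≈ 144.42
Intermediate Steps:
√(20853 + O(36)) = √(20853 + 174/36) = √(20853 + 174*(1/36)) = √(20853 + 29/6) = √(125147/6) = √750882/6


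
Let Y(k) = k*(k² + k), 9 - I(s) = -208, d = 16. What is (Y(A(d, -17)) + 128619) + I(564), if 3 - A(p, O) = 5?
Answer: 128832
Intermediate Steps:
A(p, O) = -2 (A(p, O) = 3 - 1*5 = 3 - 5 = -2)
I(s) = 217 (I(s) = 9 - 1*(-208) = 9 + 208 = 217)
Y(k) = k*(k + k²)
(Y(A(d, -17)) + 128619) + I(564) = ((-2)²*(1 - 2) + 128619) + 217 = (4*(-1) + 128619) + 217 = (-4 + 128619) + 217 = 128615 + 217 = 128832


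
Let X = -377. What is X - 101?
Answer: -478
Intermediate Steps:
X - 101 = -377 - 101 = -478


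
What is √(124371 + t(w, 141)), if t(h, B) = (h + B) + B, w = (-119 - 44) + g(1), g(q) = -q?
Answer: √124489 ≈ 352.83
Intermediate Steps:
w = -164 (w = (-119 - 44) - 1*1 = -163 - 1 = -164)
t(h, B) = h + 2*B (t(h, B) = (B + h) + B = h + 2*B)
√(124371 + t(w, 141)) = √(124371 + (-164 + 2*141)) = √(124371 + (-164 + 282)) = √(124371 + 118) = √124489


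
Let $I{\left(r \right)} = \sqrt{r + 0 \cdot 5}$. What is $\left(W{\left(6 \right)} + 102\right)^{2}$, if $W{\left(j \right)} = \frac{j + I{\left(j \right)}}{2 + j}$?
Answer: $\frac{\left(822 + \sqrt{6}\right)^{2}}{64} \approx 10621.0$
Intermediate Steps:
$I{\left(r \right)} = \sqrt{r}$ ($I{\left(r \right)} = \sqrt{r + 0} = \sqrt{r}$)
$W{\left(j \right)} = \frac{j + \sqrt{j}}{2 + j}$
$\left(W{\left(6 \right)} + 102\right)^{2} = \left(\frac{6 + \sqrt{6}}{2 + 6} + 102\right)^{2} = \left(\frac{6 + \sqrt{6}}{8} + 102\right)^{2} = \left(\left(\frac{3}{4} + \frac{\sqrt{6}}{8}\right) + 102\right)^{2} = \left(\frac{411}{4} + \frac{\sqrt{6}}{8}\right)^{2}$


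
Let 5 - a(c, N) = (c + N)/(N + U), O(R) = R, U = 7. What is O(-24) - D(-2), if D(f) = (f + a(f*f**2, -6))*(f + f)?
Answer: 44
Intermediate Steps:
a(c, N) = 5 - (N + c)/(7 + N) (a(c, N) = 5 - (c + N)/(N + 7) = 5 - (N + c)/(7 + N))
D(f) = 2*f*(11 + f - f**3) (D(f) = (f + (35 - f*f**2 + 4*(-6))/(7 - 6))*(f + f) = (f + (35 - f**3 - 24)/1)*(2*f) = (f + 1*(11 - f**3))*(2*f) = (f + (11 - f**3))*(2*f) = (11 + f - f**3)*(2*f) = 2*f*(11 + f - f**3))
O(-24) - D(-2) = -24 - 2*(-2)*(11 - 2 - 1*(-2)**3) = -24 - 2*(-2)*(11 - 2 - 1*(-8)) = -24 - 2*(-2)*(11 - 2 + 8) = -24 - 2*(-2)*17 = -24 - 1*(-68) = -24 + 68 = 44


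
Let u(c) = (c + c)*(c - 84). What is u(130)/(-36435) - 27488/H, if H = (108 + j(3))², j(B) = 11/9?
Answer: -18536072824/7041347943 ≈ -2.6325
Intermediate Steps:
u(c) = 2*c*(-84 + c) (u(c) = (2*c)*(-84 + c) = 2*c*(-84 + c))
j(B) = 11/9 (j(B) = 11*(⅑) = 11/9)
H = 966289/81 (H = (108 + 11/9)² = (983/9)² = 966289/81 ≈ 11930.)
u(130)/(-36435) - 27488/H = (2*130*(-84 + 130))/(-36435) - 27488/966289/81 = (2*130*46)*(-1/36435) - 27488*81/966289 = 11960*(-1/36435) - 2226528/966289 = -2392/7287 - 2226528/966289 = -18536072824/7041347943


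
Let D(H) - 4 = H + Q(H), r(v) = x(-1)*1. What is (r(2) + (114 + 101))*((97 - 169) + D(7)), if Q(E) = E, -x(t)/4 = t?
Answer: -11826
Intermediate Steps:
x(t) = -4*t
r(v) = 4 (r(v) = -4*(-1)*1 = 4*1 = 4)
D(H) = 4 + 2*H (D(H) = 4 + (H + H) = 4 + 2*H)
(r(2) + (114 + 101))*((97 - 169) + D(7)) = (4 + (114 + 101))*((97 - 169) + (4 + 2*7)) = (4 + 215)*(-72 + (4 + 14)) = 219*(-72 + 18) = 219*(-54) = -11826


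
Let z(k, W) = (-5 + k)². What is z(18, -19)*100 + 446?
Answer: 17346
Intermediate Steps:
z(18, -19)*100 + 446 = (-5 + 18)²*100 + 446 = 13²*100 + 446 = 169*100 + 446 = 16900 + 446 = 17346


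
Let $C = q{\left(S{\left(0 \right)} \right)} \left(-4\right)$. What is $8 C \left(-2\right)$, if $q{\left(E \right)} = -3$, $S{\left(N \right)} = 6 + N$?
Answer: $-192$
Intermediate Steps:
$C = 12$ ($C = \left(-3\right) \left(-4\right) = 12$)
$8 C \left(-2\right) = 8 \cdot 12 \left(-2\right) = 96 \left(-2\right) = -192$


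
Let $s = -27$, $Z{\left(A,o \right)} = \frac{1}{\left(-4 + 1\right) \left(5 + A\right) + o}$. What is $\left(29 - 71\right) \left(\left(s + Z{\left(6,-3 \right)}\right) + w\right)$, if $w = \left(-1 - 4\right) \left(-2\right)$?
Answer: $\frac{4291}{6} \approx 715.17$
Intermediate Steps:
$Z{\left(A,o \right)} = \frac{1}{-15 + o - 3 A}$ ($Z{\left(A,o \right)} = \frac{1}{- 3 \left(5 + A\right) + o} = \frac{1}{\left(-15 - 3 A\right) + o} = \frac{1}{-15 + o - 3 A}$)
$w = 10$ ($w = \left(-5\right) \left(-2\right) = 10$)
$\left(29 - 71\right) \left(\left(s + Z{\left(6,-3 \right)}\right) + w\right) = \left(29 - 71\right) \left(\left(-27 + \frac{1}{-15 - 3 - 18}\right) + 10\right) = - 42 \left(\left(-27 + \frac{1}{-15 - 3 - 18}\right) + 10\right) = - 42 \left(\left(-27 + \frac{1}{-36}\right) + 10\right) = - 42 \left(\left(-27 - \frac{1}{36}\right) + 10\right) = - 42 \left(- \frac{973}{36} + 10\right) = \left(-42\right) \left(- \frac{613}{36}\right) = \frac{4291}{6}$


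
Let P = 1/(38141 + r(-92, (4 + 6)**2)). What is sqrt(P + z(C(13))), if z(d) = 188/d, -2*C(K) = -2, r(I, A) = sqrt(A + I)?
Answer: sqrt(7170509 + 376*sqrt(2))/sqrt(38141 + 2*sqrt(2)) ≈ 13.711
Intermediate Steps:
C(K) = 1 (C(K) = -1/2*(-2) = 1)
P = 1/(38141 + 2*sqrt(2)) (P = 1/(38141 + sqrt((4 + 6)**2 - 92)) = 1/(38141 + sqrt(10**2 - 92)) = 1/(38141 + sqrt(100 - 92)) = 1/(38141 + sqrt(8)) = 1/(38141 + 2*sqrt(2)) ≈ 2.6217e-5)
sqrt(P + z(C(13))) = sqrt((38141/1454735873 - 2*sqrt(2)/1454735873) + 188/1) = sqrt((38141/1454735873 - 2*sqrt(2)/1454735873) + 188*1) = sqrt((38141/1454735873 - 2*sqrt(2)/1454735873) + 188) = sqrt(273490382265/1454735873 - 2*sqrt(2)/1454735873)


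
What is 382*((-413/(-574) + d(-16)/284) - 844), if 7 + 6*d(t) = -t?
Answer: -3750894863/11644 ≈ -3.2213e+5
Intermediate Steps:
d(t) = -7/6 - t/6 (d(t) = -7/6 + (-t)/6 = -7/6 - t/6)
382*((-413/(-574) + d(-16)/284) - 844) = 382*((-413/(-574) + (-7/6 - 1/6*(-16))/284) - 844) = 382*((-413*(-1/574) + (-7/6 + 8/3)*(1/284)) - 844) = 382*((59/82 + (3/2)*(1/284)) - 844) = 382*((59/82 + 3/568) - 844) = 382*(16879/23288 - 844) = 382*(-19638193/23288) = -3750894863/11644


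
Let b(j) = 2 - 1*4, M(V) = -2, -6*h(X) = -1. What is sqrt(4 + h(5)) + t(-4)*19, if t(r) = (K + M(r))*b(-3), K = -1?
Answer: 114 + 5*sqrt(6)/6 ≈ 116.04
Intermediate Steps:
h(X) = 1/6 (h(X) = -1/6*(-1) = 1/6)
b(j) = -2 (b(j) = 2 - 4 = -2)
t(r) = 6 (t(r) = (-1 - 2)*(-2) = -3*(-2) = 6)
sqrt(4 + h(5)) + t(-4)*19 = sqrt(4 + 1/6) + 6*19 = sqrt(25/6) + 114 = 5*sqrt(6)/6 + 114 = 114 + 5*sqrt(6)/6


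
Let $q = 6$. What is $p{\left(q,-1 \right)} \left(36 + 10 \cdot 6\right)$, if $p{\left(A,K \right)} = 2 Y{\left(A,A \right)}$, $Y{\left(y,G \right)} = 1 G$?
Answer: $1152$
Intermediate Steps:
$Y{\left(y,G \right)} = G$
$p{\left(A,K \right)} = 2 A$
$p{\left(q,-1 \right)} \left(36 + 10 \cdot 6\right) = 2 \cdot 6 \left(36 + 10 \cdot 6\right) = 12 \left(36 + 60\right) = 12 \cdot 96 = 1152$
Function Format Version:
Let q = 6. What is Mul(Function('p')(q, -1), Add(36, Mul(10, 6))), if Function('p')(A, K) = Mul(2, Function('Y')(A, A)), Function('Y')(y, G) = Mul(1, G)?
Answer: 1152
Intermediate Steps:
Function('Y')(y, G) = G
Function('p')(A, K) = Mul(2, A)
Mul(Function('p')(q, -1), Add(36, Mul(10, 6))) = Mul(Mul(2, 6), Add(36, Mul(10, 6))) = Mul(12, Add(36, 60)) = Mul(12, 96) = 1152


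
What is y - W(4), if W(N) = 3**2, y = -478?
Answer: -487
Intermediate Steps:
W(N) = 9
y - W(4) = -478 - 1*9 = -478 - 9 = -487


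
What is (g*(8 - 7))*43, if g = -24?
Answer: -1032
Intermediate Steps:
(g*(8 - 7))*43 = -24*(8 - 7)*43 = -24*1*43 = -24*43 = -1032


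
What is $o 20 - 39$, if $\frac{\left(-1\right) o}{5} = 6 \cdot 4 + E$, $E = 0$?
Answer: $-2439$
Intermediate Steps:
$o = -120$ ($o = - 5 \left(6 \cdot 4 + 0\right) = - 5 \left(24 + 0\right) = \left(-5\right) 24 = -120$)
$o 20 - 39 = \left(-120\right) 20 - 39 = -2400 - 39 = -2439$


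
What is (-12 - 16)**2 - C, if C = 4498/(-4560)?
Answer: 1789769/2280 ≈ 784.99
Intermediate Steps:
C = -2249/2280 (C = 4498*(-1/4560) = -2249/2280 ≈ -0.98640)
(-12 - 16)**2 - C = (-12 - 16)**2 - 1*(-2249/2280) = (-28)**2 + 2249/2280 = 784 + 2249/2280 = 1789769/2280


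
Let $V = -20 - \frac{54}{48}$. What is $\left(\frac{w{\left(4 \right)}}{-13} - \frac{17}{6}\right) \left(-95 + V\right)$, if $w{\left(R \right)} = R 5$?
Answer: $\frac{316789}{624} \approx 507.67$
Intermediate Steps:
$w{\left(R \right)} = 5 R$
$V = - \frac{169}{8}$ ($V = -20 - \frac{9}{8} = - \frac{169}{8} \approx -21.125$)
$\left(\frac{w{\left(4 \right)}}{-13} - \frac{17}{6}\right) \left(-95 + V\right) = \left(\frac{5 \cdot 4}{-13} - \frac{17}{6}\right) \left(-95 - \frac{169}{8}\right) = \left(20 \left(- \frac{1}{13}\right) - \frac{17}{6}\right) \left(- \frac{929}{8}\right) = \left(- \frac{20}{13} - \frac{17}{6}\right) \left(- \frac{929}{8}\right) = \left(- \frac{341}{78}\right) \left(- \frac{929}{8}\right) = \frac{316789}{624}$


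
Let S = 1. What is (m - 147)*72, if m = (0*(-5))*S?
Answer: -10584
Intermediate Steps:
m = 0 (m = (0*(-5))*1 = 0*1 = 0)
(m - 147)*72 = (0 - 147)*72 = -147*72 = -10584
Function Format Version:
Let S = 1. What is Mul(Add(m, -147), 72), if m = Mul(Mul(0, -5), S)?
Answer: -10584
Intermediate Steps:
m = 0 (m = Mul(Mul(0, -5), 1) = Mul(0, 1) = 0)
Mul(Add(m, -147), 72) = Mul(Add(0, -147), 72) = Mul(-147, 72) = -10584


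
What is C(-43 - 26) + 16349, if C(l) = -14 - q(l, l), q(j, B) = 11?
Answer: 16324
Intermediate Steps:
C(l) = -25 (C(l) = -14 - 1*11 = -14 - 11 = -25)
C(-43 - 26) + 16349 = -25 + 16349 = 16324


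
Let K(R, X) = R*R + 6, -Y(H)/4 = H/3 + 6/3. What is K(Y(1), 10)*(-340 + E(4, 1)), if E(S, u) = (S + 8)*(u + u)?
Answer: -264808/9 ≈ -29423.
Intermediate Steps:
Y(H) = -8 - 4*H/3 (Y(H) = -4*(H/3 + 6/3) = -4*(H*(⅓) + 6*(⅓)) = -4*(H/3 + 2) = -4*(2 + H/3) = -8 - 4*H/3)
E(S, u) = 2*u*(8 + S) (E(S, u) = (8 + S)*(2*u) = 2*u*(8 + S))
K(R, X) = 6 + R² (K(R, X) = R² + 6 = 6 + R²)
K(Y(1), 10)*(-340 + E(4, 1)) = (6 + (-8 - 4/3*1)²)*(-340 + 2*1*(8 + 4)) = (6 + (-8 - 4/3)²)*(-340 + 2*1*12) = (6 + (-28/3)²)*(-340 + 24) = (6 + 784/9)*(-316) = (838/9)*(-316) = -264808/9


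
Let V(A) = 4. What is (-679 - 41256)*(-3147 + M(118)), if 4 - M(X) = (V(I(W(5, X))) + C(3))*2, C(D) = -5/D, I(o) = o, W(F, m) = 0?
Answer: 395992205/3 ≈ 1.3200e+8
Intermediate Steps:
M(X) = -2/3 (M(X) = 4 - (4 - 5/3)*2 = 4 - 7*2/3 = 4 - 1*14/3 = 4 - 14/3 = -2/3)
(-679 - 41256)*(-3147 + M(118)) = (-679 - 41256)*(-3147 - 2/3) = -41935*(-9443/3) = 395992205/3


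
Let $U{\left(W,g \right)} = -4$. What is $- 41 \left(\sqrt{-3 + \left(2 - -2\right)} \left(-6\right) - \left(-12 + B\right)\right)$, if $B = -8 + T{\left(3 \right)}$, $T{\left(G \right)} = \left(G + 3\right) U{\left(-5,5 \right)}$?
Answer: $-1558$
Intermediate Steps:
$T{\left(G \right)} = -12 - 4 G$ ($T{\left(G \right)} = \left(G + 3\right) \left(-4\right) = \left(3 + G\right) \left(-4\right) = -12 - 4 G$)
$B = -32$ ($B = -8 - 24 = -32$)
$- 41 \left(\sqrt{-3 + \left(2 - -2\right)} \left(-6\right) - \left(-12 + B\right)\right) = - 41 \left(\sqrt{-3 + \left(2 - -2\right)} \left(-6\right) + \left(12 - -32\right)\right) = - 41 \left(\sqrt{-3 + \left(2 + 2\right)} \left(-6\right) + \left(12 + 32\right)\right) = - 41 \left(\sqrt{-3 + 4} \left(-6\right) + 44\right) = - 41 \left(\sqrt{1} \left(-6\right) + 44\right) = - 41 \left(1 \left(-6\right) + 44\right) = - 41 \left(-6 + 44\right) = \left(-41\right) 38 = -1558$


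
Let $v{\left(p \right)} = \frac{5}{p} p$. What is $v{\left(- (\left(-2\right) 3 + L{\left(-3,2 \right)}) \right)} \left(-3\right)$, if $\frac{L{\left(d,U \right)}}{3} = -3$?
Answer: $-15$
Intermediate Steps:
$L{\left(d,U \right)} = -9$ ($L{\left(d,U \right)} = 3 \left(-3\right) = -9$)
$v{\left(p \right)} = 5$
$v{\left(- (\left(-2\right) 3 + L{\left(-3,2 \right)}) \right)} \left(-3\right) = 5 \left(-3\right) = -15$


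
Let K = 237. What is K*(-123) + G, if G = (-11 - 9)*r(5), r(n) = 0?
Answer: -29151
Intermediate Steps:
G = 0 (G = (-11 - 9)*0 = -20*0 = 0)
K*(-123) + G = 237*(-123) + 0 = -29151 + 0 = -29151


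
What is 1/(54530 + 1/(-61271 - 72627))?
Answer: 133898/7301457939 ≈ 1.8339e-5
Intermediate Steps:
1/(54530 + 1/(-61271 - 72627)) = 1/(54530 + 1/(-133898)) = 1/(54530 - 1/133898) = 1/(7301457939/133898) = 133898/7301457939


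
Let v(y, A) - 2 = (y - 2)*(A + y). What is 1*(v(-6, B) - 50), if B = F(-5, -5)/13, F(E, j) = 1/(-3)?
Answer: 8/39 ≈ 0.20513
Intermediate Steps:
F(E, j) = -1/3
B = -1/39 (B = -1/3/13 = -1/3*1/13 = -1/39 ≈ -0.025641)
v(y, A) = 2 + (-2 + y)*(A + y) (v(y, A) = 2 + (y - 2)*(A + y) = 2 + (-2 + y)*(A + y))
1*(v(-6, B) - 50) = 1*((2 + (-6)**2 - 2*(-1/39) - 2*(-6) - 1/39*(-6)) - 50) = 1*((2 + 36 + 2/39 + 12 + 2/13) - 50) = 1*(1958/39 - 50) = 1*(8/39) = 8/39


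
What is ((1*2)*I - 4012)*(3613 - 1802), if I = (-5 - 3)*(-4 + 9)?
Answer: -7410612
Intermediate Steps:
I = -40 (I = -8*5 = -40)
((1*2)*I - 4012)*(3613 - 1802) = ((1*2)*(-40) - 4012)*(3613 - 1802) = (2*(-40) - 4012)*1811 = (-80 - 4012)*1811 = -4092*1811 = -7410612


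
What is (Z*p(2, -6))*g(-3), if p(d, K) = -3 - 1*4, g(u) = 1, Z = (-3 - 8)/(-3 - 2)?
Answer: -77/5 ≈ -15.400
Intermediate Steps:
Z = 11/5 (Z = -11/(-5) = -11*(-1/5) = 11/5 ≈ 2.2000)
p(d, K) = -7 (p(d, K) = -3 - 4 = -7)
(Z*p(2, -6))*g(-3) = ((11/5)*(-7))*1 = -77/5*1 = -77/5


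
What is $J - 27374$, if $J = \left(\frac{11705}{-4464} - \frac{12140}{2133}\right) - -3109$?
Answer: $- \frac{25680389045}{1057968} \approx -24273.0$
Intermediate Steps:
$J = \frac{3280426987}{1057968}$ ($J = \left(11705 \left(- \frac{1}{4464}\right) - \frac{12140}{2133}\right) + 3109 = \left(- \frac{11705}{4464} - \frac{12140}{2133}\right) + 3109 = - \frac{8795525}{1057968} + 3109 = \frac{3280426987}{1057968} \approx 3100.7$)
$J - 27374 = \frac{3280426987}{1057968} - 27374 = - \frac{25680389045}{1057968}$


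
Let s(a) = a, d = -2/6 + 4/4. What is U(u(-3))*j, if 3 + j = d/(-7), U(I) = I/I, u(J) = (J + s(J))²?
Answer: -65/21 ≈ -3.0952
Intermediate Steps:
d = ⅔ (d = -2*⅙ + 4*(¼) = -⅓ + 1 = ⅔ ≈ 0.66667)
u(J) = 4*J² (u(J) = (J + J)² = (2*J)² = 4*J²)
U(I) = 1
j = -65/21 (j = -3 + (⅔)/(-7) = -3 + (⅔)*(-⅐) = -3 - 2/21 = -65/21 ≈ -3.0952)
U(u(-3))*j = 1*(-65/21) = -65/21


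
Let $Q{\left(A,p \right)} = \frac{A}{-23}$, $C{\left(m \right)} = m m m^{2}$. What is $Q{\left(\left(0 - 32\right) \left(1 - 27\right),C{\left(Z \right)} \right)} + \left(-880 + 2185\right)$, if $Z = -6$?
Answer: $\frac{29183}{23} \approx 1268.8$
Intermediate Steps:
$C{\left(m \right)} = m^{4}$ ($C{\left(m \right)} = m^{2} m^{2} = m^{4}$)
$Q{\left(A,p \right)} = - \frac{A}{23}$ ($Q{\left(A,p \right)} = A \left(- \frac{1}{23}\right) = - \frac{A}{23}$)
$Q{\left(\left(0 - 32\right) \left(1 - 27\right),C{\left(Z \right)} \right)} + \left(-880 + 2185\right) = - \frac{\left(0 - 32\right) \left(1 - 27\right)}{23} + \left(-880 + 2185\right) = - \frac{\left(-32\right) \left(-26\right)}{23} + 1305 = \left(- \frac{1}{23}\right) 832 + 1305 = - \frac{832}{23} + 1305 = \frac{29183}{23}$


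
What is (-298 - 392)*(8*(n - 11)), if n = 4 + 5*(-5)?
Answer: 176640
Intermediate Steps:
n = -21 (n = 4 - 25 = -21)
(-298 - 392)*(8*(n - 11)) = (-298 - 392)*(8*(-21 - 11)) = -5520*(-32) = -690*(-256) = 176640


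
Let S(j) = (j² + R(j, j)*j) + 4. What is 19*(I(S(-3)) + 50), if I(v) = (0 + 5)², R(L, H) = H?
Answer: 1425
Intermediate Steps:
S(j) = 4 + 2*j² (S(j) = (j² + j*j) + 4 = (j² + j²) + 4 = 2*j² + 4 = 4 + 2*j²)
I(v) = 25 (I(v) = 5² = 25)
19*(I(S(-3)) + 50) = 19*(25 + 50) = 19*75 = 1425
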